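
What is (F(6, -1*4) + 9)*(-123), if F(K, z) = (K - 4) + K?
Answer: -2091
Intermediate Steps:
F(K, z) = -4 + 2*K (F(K, z) = (-4 + K) + K = -4 + 2*K)
(F(6, -1*4) + 9)*(-123) = ((-4 + 2*6) + 9)*(-123) = ((-4 + 12) + 9)*(-123) = (8 + 9)*(-123) = 17*(-123) = -2091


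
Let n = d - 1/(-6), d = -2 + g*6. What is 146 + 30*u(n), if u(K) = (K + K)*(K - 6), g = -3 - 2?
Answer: 217223/3 ≈ 72408.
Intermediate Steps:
g = -5
d = -32 (d = -2 - 5*6 = -2 - 30 = -32)
n = -191/6 (n = -32 - 1/(-6) = -32 - 1*(-1/6) = -32 + 1/6 = -191/6 ≈ -31.833)
u(K) = 2*K*(-6 + K) (u(K) = (2*K)*(-6 + K) = 2*K*(-6 + K))
146 + 30*u(n) = 146 + 30*(2*(-191/6)*(-6 - 191/6)) = 146 + 30*(2*(-191/6)*(-227/6)) = 146 + 30*(43357/18) = 146 + 216785/3 = 217223/3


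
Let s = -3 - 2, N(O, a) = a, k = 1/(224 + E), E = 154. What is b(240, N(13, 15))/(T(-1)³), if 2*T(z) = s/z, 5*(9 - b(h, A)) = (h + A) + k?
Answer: -317524/118125 ≈ -2.6880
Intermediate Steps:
k = 1/378 (k = 1/(224 + 154) = 1/378 ≈ 0.0026455)
b(h, A) = 17009/1890 - A/5 - h/5 (b(h, A) = 9 - ((h + A) + 1/378)/5 = 9 - ((A + h) + 1/378)/5 = 9 - (1/378 + A + h)/5 = 9 + (-1/1890 - A/5 - h/5) = 17009/1890 - A/5 - h/5)
s = -5
T(z) = -5/(2*z) (T(z) = (-5/z)/2 = -5/(2*z))
b(240, N(13, 15))/(T(-1)³) = (17009/1890 - ⅕*15 - ⅕*240)/((-5/2/(-1))³) = (17009/1890 - 3 - 48)/((-5/2*(-1))³) = -79381/(1890*((5/2)³)) = -79381/(1890*125/8) = -79381/1890*8/125 = -317524/118125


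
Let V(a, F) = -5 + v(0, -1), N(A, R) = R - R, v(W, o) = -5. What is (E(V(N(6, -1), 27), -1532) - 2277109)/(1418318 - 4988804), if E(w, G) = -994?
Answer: 2278103/3570486 ≈ 0.63804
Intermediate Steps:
N(A, R) = 0
V(a, F) = -10 (V(a, F) = -5 - 5 = -10)
(E(V(N(6, -1), 27), -1532) - 2277109)/(1418318 - 4988804) = (-994 - 2277109)/(1418318 - 4988804) = -2278103/(-3570486) = -2278103*(-1/3570486) = 2278103/3570486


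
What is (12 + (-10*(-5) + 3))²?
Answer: 4225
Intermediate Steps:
(12 + (-10*(-5) + 3))² = (12 + (50 + 3))² = (12 + 53)² = 65² = 4225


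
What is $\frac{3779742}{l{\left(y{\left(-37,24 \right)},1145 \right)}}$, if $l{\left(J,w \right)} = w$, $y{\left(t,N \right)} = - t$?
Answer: $\frac{3779742}{1145} \approx 3301.1$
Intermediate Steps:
$\frac{3779742}{l{\left(y{\left(-37,24 \right)},1145 \right)}} = \frac{3779742}{1145}$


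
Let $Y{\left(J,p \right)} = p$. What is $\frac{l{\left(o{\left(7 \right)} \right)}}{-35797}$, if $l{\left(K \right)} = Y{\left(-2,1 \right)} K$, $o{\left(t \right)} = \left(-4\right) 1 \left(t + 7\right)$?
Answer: $\frac{56}{35797} \approx 0.0015644$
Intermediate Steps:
$o{\left(t \right)} = -28 - 4 t$ ($o{\left(t \right)} = - 4 \left(7 + t\right) = -28 - 4 t$)
$l{\left(K \right)} = K$ ($l{\left(K \right)} = 1 K = K$)
$\frac{l{\left(o{\left(7 \right)} \right)}}{-35797} = \frac{-28 - 28}{-35797} = \left(-28 - 28\right) \left(- \frac{1}{35797}\right) = \left(-56\right) \left(- \frac{1}{35797}\right) = \frac{56}{35797}$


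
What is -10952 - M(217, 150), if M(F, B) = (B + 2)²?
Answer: -34056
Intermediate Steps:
M(F, B) = (2 + B)²
-10952 - M(217, 150) = -10952 - (2 + 150)² = -10952 - 1*152² = -10952 - 1*23104 = -10952 - 23104 = -34056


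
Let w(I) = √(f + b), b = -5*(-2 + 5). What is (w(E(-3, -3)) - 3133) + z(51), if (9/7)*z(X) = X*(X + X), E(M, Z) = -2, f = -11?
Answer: 913 + I*√26 ≈ 913.0 + 5.099*I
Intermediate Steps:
b = -15 (b = -5*3 = -15)
z(X) = 14*X²/9 (z(X) = 7*(X*(X + X))/9 = 7*(X*(2*X))/9 = 7*(2*X²)/9 = 14*X²/9)
w(I) = I*√26 (w(I) = √(-11 - 15) = √(-26) = I*√26)
(w(E(-3, -3)) - 3133) + z(51) = (I*√26 - 3133) + (14/9)*51² = (-3133 + I*√26) + (14/9)*2601 = (-3133 + I*√26) + 4046 = 913 + I*√26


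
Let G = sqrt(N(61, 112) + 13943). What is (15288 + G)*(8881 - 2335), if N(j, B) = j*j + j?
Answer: 100075248 + 32730*sqrt(709) ≈ 1.0095e+8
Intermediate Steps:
N(j, B) = j + j**2 (N(j, B) = j**2 + j = j + j**2)
G = 5*sqrt(709) (G = sqrt(61*(1 + 61) + 13943) = sqrt(61*62 + 13943) = sqrt(3782 + 13943) = sqrt(17725) = 5*sqrt(709) ≈ 133.14)
(15288 + G)*(8881 - 2335) = (15288 + 5*sqrt(709))*(8881 - 2335) = (15288 + 5*sqrt(709))*6546 = 100075248 + 32730*sqrt(709)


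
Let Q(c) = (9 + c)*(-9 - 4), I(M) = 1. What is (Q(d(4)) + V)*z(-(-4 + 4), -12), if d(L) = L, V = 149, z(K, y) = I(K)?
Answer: -20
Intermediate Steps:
z(K, y) = 1
Q(c) = -117 - 13*c (Q(c) = (9 + c)*(-13) = -117 - 13*c)
(Q(d(4)) + V)*z(-(-4 + 4), -12) = ((-117 - 13*4) + 149)*1 = ((-117 - 52) + 149)*1 = (-169 + 149)*1 = -20*1 = -20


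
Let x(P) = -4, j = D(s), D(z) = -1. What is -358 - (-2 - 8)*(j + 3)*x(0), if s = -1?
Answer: -438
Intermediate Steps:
j = -1
-358 - (-2 - 8)*(j + 3)*x(0) = -358 - (-2 - 8)*(-1 + 3)*(-4) = -358 - (-10)*2*(-4) = -358 - (-10)*(-8) = -358 - 1*80 = -358 - 80 = -438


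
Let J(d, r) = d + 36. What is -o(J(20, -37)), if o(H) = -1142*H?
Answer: 63952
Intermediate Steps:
J(d, r) = 36 + d
-o(J(20, -37)) = -(-1142)*(36 + 20) = -(-1142)*56 = -1*(-63952) = 63952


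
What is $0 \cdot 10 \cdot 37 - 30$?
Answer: $-30$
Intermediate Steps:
$0 \cdot 10 \cdot 37 - 30 = 0 \cdot 37 - 30 = 0 - 30 = -30$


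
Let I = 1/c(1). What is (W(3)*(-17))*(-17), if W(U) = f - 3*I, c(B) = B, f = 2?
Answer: -289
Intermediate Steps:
I = 1 (I = 1/1 = 1)
W(U) = -1 (W(U) = 2 - 3*1 = 2 - 3 = -1)
(W(3)*(-17))*(-17) = -1*(-17)*(-17) = 17*(-17) = -289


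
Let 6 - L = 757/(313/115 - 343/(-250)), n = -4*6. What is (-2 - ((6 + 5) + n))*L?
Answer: -46326676/23539 ≈ -1968.1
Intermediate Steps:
n = -24
L = -4211516/23539 (L = 6 - 757/(313/115 - 343/(-250)) = 6 - 757/(313*(1/115) - 343*(-1/250)) = 6 - 757/(313/115 + 343/250) = 6 - 757/23539/5750 = 6 - 757*5750/23539 = 6 - 1*4352750/23539 = 6 - 4352750/23539 = -4211516/23539 ≈ -178.92)
(-2 - ((6 + 5) + n))*L = (-2 - ((6 + 5) - 24))*(-4211516/23539) = (-2 - (11 - 24))*(-4211516/23539) = (-2 - 1*(-13))*(-4211516/23539) = (-2 + 13)*(-4211516/23539) = 11*(-4211516/23539) = -46326676/23539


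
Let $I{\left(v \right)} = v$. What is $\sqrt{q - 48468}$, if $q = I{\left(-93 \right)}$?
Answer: $i \sqrt{48561} \approx 220.37 i$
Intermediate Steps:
$q = -93$
$\sqrt{q - 48468} = \sqrt{-93 - 48468} = \sqrt{-48561} = i \sqrt{48561}$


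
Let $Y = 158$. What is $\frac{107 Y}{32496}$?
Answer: $\frac{8453}{16248} \approx 0.52025$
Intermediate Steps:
$\frac{107 Y}{32496} = \frac{107 \cdot 158}{32496} = 16906 \cdot \frac{1}{32496} = \frac{8453}{16248}$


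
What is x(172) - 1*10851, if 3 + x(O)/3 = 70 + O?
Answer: -10134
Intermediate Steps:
x(O) = 201 + 3*O (x(O) = -9 + 3*(70 + O) = -9 + (210 + 3*O) = 201 + 3*O)
x(172) - 1*10851 = (201 + 3*172) - 1*10851 = (201 + 516) - 10851 = 717 - 10851 = -10134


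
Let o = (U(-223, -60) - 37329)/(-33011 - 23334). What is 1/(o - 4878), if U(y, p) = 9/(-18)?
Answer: -112690/549627161 ≈ -0.00020503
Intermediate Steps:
U(y, p) = -½ (U(y, p) = 9*(-1/18) = -½)
o = 74659/112690 (o = (-½ - 37329)/(-33011 - 23334) = -74659/2/(-56345) = -74659/2*(-1/56345) = 74659/112690 ≈ 0.66252)
1/(o - 4878) = 1/(74659/112690 - 4878) = 1/(-549627161/112690) = -112690/549627161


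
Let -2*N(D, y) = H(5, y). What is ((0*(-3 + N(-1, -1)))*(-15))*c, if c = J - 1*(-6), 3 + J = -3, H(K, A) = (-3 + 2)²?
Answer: 0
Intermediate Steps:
H(K, A) = 1 (H(K, A) = (-1)² = 1)
J = -6 (J = -3 - 3 = -6)
N(D, y) = -½ (N(D, y) = -½*1 = -½)
c = 0 (c = -6 - 1*(-6) = -6 + 6 = 0)
((0*(-3 + N(-1, -1)))*(-15))*c = ((0*(-3 - ½))*(-15))*0 = ((0*(-7/2))*(-15))*0 = (0*(-15))*0 = 0*0 = 0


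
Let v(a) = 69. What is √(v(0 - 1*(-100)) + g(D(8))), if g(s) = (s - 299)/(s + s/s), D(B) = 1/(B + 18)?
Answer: I*√1970/3 ≈ 14.795*I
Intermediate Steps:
D(B) = 1/(18 + B)
g(s) = (-299 + s)/(1 + s) (g(s) = (-299 + s)/(s + 1) = (-299 + s)/(1 + s))
√(v(0 - 1*(-100)) + g(D(8))) = √(69 + (-299 + 1/(18 + 8))/(1 + 1/(18 + 8))) = √(69 + (-299 + 1/26)/(1 + 1/26)) = √(69 - 7773/26/(27/26)) = √(69 + (26/27)*(-7773/26)) = √(69 - 2591/9) = √(-1970/9) = I*√1970/3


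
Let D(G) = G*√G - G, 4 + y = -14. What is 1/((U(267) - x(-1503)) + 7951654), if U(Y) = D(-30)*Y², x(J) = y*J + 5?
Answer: 2012653/47697316705445 + 427734*I*√30/47697316705445 ≈ 4.2196e-8 + 4.9118e-8*I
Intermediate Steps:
y = -18 (y = -4 - 14 = -18)
D(G) = G^(3/2) - G
x(J) = 5 - 18*J (x(J) = -18*J + 5 = 5 - 18*J)
U(Y) = Y²*(30 - 30*I*√30) (U(Y) = ((-30)^(3/2) - 1*(-30))*Y² = (-30*I*√30 + 30)*Y² = (30 - 30*I*√30)*Y² = Y²*(30 - 30*I*√30))
1/((U(267) - x(-1503)) + 7951654) = 1/((30*267²*(1 - I*√30) - (5 - 18*(-1503))) + 7951654) = 1/((30*71289*(1 - I*√30) - (5 + 27054)) + 7951654) = 1/(((2138670 - 2138670*I*√30) - 1*27059) + 7951654) = 1/(((2138670 - 2138670*I*√30) - 27059) + 7951654) = 1/((2111611 - 2138670*I*√30) + 7951654) = 1/(10063265 - 2138670*I*√30)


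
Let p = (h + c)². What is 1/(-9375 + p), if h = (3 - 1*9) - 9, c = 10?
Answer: -1/9350 ≈ -0.00010695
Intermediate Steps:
h = -15 (h = (3 - 9) - 9 = -6 - 9 = -15)
p = 25 (p = (-15 + 10)² = (-5)² = 25)
1/(-9375 + p) = 1/(-9375 + 25) = 1/(-9350) = -1/9350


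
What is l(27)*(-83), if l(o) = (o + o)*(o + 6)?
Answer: -147906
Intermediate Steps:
l(o) = 2*o*(6 + o) (l(o) = (2*o)*(6 + o) = 2*o*(6 + o))
l(27)*(-83) = (2*27*(6 + 27))*(-83) = (2*27*33)*(-83) = 1782*(-83) = -147906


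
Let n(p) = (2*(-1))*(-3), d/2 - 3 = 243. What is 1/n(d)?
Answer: 1/6 ≈ 0.16667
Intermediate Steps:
d = 492 (d = 6 + 2*243 = 6 + 486 = 492)
n(p) = 6 (n(p) = -2*(-3) = 6)
1/n(d) = 1/6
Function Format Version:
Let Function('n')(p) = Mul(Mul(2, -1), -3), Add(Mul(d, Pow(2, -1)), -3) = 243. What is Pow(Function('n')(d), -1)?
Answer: Rational(1, 6) ≈ 0.16667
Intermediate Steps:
d = 492 (d = Add(6, Mul(2, 243)) = Add(6, 486) = 492)
Function('n')(p) = 6 (Function('n')(p) = Mul(-2, -3) = 6)
Pow(Function('n')(d), -1) = Pow(6, -1) = Rational(1, 6)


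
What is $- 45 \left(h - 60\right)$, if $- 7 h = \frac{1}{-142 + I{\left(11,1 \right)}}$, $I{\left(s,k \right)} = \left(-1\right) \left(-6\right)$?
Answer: $\frac{2570355}{952} \approx 2700.0$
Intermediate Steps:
$I{\left(s,k \right)} = 6$
$h = \frac{1}{952}$ ($h = - \frac{1}{7 \left(-142 + 6\right)} = - \frac{1}{7 \left(-136\right)} = \left(- \frac{1}{7}\right) \left(- \frac{1}{136}\right) = \frac{1}{952} \approx 0.0010504$)
$- 45 \left(h - 60\right) = - 45 \left(\frac{1}{952} - 60\right) = \left(-45\right) \left(- \frac{57119}{952}\right) = \frac{2570355}{952}$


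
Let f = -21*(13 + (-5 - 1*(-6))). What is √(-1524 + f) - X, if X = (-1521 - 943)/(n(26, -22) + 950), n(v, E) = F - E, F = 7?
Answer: 224/89 + 3*I*√202 ≈ 2.5169 + 42.638*I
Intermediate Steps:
f = -294 (f = -21*(13 + (-5 + 6)) = -21*(13 + 1) = -21*14 = -294)
n(v, E) = 7 - E
X = -224/89 (X = (-1521 - 943)/((7 - 1*(-22)) + 950) = -2464/((7 + 22) + 950) = -2464/(29 + 950) = -2464/979 = -2464*1/979 = -224/89 ≈ -2.5169)
√(-1524 + f) - X = √(-1524 - 294) - 1*(-224/89) = √(-1818) + 224/89 = 3*I*√202 + 224/89 = 224/89 + 3*I*√202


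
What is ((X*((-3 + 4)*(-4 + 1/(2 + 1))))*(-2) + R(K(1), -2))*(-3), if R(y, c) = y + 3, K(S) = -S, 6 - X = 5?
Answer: -28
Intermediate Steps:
X = 1 (X = 6 - 1*5 = 6 - 5 = 1)
R(y, c) = 3 + y
((X*((-3 + 4)*(-4 + 1/(2 + 1))))*(-2) + R(K(1), -2))*(-3) = ((1*((-3 + 4)*(-4 + 1/(2 + 1))))*(-2) + (3 - 1*1))*(-3) = ((1*(1*(-4 + 1/3)))*(-2) + (3 - 1))*(-3) = ((1*(1*(-4 + 1/3)))*(-2) + 2)*(-3) = ((1*(1*(-11/3)))*(-2) + 2)*(-3) = ((1*(-11/3))*(-2) + 2)*(-3) = (-11/3*(-2) + 2)*(-3) = (22/3 + 2)*(-3) = (28/3)*(-3) = -28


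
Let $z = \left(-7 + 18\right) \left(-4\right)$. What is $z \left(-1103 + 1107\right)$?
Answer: $-176$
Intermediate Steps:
$z = -44$ ($z = 11 \left(-4\right) = -44$)
$z \left(-1103 + 1107\right) = - 44 \left(-1103 + 1107\right) = \left(-44\right) 4 = -176$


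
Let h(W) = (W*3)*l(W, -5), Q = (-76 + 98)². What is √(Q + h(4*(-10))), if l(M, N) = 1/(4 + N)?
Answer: 2*√151 ≈ 24.576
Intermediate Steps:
Q = 484 (Q = 22² = 484)
h(W) = -3*W (h(W) = (W*3)/(4 - 5) = (3*W)/(-1) = (3*W)*(-1) = -3*W)
√(Q + h(4*(-10))) = √(484 - 12*(-10)) = √(484 - 3*(-40)) = √(484 + 120) = √604 = 2*√151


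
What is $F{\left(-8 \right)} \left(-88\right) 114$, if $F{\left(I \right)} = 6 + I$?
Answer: $20064$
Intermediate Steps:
$F{\left(-8 \right)} \left(-88\right) 114 = \left(6 - 8\right) \left(-88\right) 114 = \left(-2\right) \left(-88\right) 114 = 176 \cdot 114 = 20064$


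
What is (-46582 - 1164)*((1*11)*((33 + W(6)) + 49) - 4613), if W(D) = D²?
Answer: 158277990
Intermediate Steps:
(-46582 - 1164)*((1*11)*((33 + W(6)) + 49) - 4613) = (-46582 - 1164)*((1*11)*((33 + 6²) + 49) - 4613) = -47746*(11*((33 + 36) + 49) - 4613) = -47746*(11*(69 + 49) - 4613) = -47746*(11*118 - 4613) = -47746*(1298 - 4613) = -47746*(-3315) = 158277990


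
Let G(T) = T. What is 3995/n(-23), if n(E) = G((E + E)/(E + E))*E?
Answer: -3995/23 ≈ -173.70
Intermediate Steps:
n(E) = E (n(E) = ((E + E)/(E + E))*E = ((2*E)/((2*E)))*E = ((2*E)*(1/(2*E)))*E = 1*E = E)
3995/n(-23) = 3995/(-23) = 3995*(-1/23) = -3995/23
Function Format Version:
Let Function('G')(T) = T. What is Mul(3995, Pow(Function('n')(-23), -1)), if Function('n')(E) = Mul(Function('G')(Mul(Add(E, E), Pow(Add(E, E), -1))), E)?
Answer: Rational(-3995, 23) ≈ -173.70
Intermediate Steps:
Function('n')(E) = E (Function('n')(E) = Mul(Mul(Add(E, E), Pow(Add(E, E), -1)), E) = Mul(Mul(Mul(2, E), Pow(Mul(2, E), -1)), E) = Mul(Mul(Mul(2, E), Mul(Rational(1, 2), Pow(E, -1))), E) = Mul(1, E) = E)
Mul(3995, Pow(Function('n')(-23), -1)) = Mul(3995, Pow(-23, -1)) = Mul(3995, Rational(-1, 23)) = Rational(-3995, 23)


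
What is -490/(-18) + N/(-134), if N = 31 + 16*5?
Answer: 31831/1206 ≈ 26.394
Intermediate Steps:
N = 111 (N = 31 + 80 = 111)
-490/(-18) + N/(-134) = -490/(-18) + 111/(-134) = -490*(-1/18) + 111*(-1/134) = 245/9 - 111/134 = 31831/1206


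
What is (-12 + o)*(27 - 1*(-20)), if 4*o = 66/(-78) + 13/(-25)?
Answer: -188517/325 ≈ -580.05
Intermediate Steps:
o = -111/325 (o = (66/(-78) + 13/(-25))/4 = (66*(-1/78) + 13*(-1/25))/4 = (-11/13 - 13/25)/4 = (¼)*(-444/325) = -111/325 ≈ -0.34154)
(-12 + o)*(27 - 1*(-20)) = (-12 - 111/325)*(27 - 1*(-20)) = -4011*(27 + 20)/325 = -4011/325*47 = -188517/325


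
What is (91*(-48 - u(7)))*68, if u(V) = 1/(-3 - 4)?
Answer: -296140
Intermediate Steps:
u(V) = -⅐ (u(V) = 1/(-7) = -⅐)
(91*(-48 - u(7)))*68 = (91*(-48 - 1*(-⅐)))*68 = (91*(-48 + ⅐))*68 = (91*(-335/7))*68 = -4355*68 = -296140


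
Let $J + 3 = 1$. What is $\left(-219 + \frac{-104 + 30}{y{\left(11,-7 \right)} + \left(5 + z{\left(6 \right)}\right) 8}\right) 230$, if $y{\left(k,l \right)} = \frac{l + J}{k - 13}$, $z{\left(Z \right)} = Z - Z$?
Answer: $- \frac{4516970}{89} \approx -50753.0$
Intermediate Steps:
$J = -2$ ($J = -3 + 1 = -2$)
$z{\left(Z \right)} = 0$
$y{\left(k,l \right)} = \frac{-2 + l}{-13 + k}$ ($y{\left(k,l \right)} = \frac{l - 2}{k - 13} = \frac{-2 + l}{-13 + k}$)
$\left(-219 + \frac{-104 + 30}{y{\left(11,-7 \right)} + \left(5 + z{\left(6 \right)}\right) 8}\right) 230 = \left(-219 + \frac{-104 + 30}{\frac{-2 - 7}{-13 + 11} + \left(5 + 0\right) 8}\right) 230 = \left(-219 - \frac{74}{\frac{1}{-2} \left(-9\right) + 5 \cdot 8}\right) 230 = \left(-219 - \frac{74}{\left(- \frac{1}{2}\right) \left(-9\right) + 40}\right) 230 = \left(-219 - \frac{74}{\frac{9}{2} + 40}\right) 230 = \left(-219 - \frac{74}{\frac{89}{2}}\right) 230 = \left(-219 - \frac{148}{89}\right) 230 = \left(- \frac{19639}{89}\right) 230 = - \frac{4516970}{89}$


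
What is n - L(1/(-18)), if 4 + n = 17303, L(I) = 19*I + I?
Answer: 155701/9 ≈ 17300.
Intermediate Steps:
L(I) = 20*I
n = 17299 (n = -4 + 17303 = 17299)
n - L(1/(-18)) = 17299 - 20/(-18) = 17299 - 20*(-1)/18 = 17299 - 1*(-10/9) = 17299 + 10/9 = 155701/9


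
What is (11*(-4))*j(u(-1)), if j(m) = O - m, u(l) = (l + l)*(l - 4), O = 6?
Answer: 176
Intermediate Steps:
u(l) = 2*l*(-4 + l) (u(l) = (2*l)*(-4 + l) = 2*l*(-4 + l))
j(m) = 6 - m
(11*(-4))*j(u(-1)) = (11*(-4))*(6 - 2*(-1)*(-4 - 1)) = -44*(6 - 2*(-1)*(-5)) = -44*(6 - 1*10) = -44*(6 - 10) = -44*(-4) = 176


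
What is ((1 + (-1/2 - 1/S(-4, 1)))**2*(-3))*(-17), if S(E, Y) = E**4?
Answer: 822579/65536 ≈ 12.552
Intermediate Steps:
((1 + (-1/2 - 1/S(-4, 1)))**2*(-3))*(-17) = ((1 + (-1/2 - 1/((-4)**4)))**2*(-3))*(-17) = ((1 + (-1*1/2 - 1/256))**2*(-3))*(-17) = ((1 + (-1/2 - 1*1/256))**2*(-3))*(-17) = ((1 + (-1/2 - 1/256))**2*(-3))*(-17) = ((1 - 129/256)**2*(-3))*(-17) = ((127/256)**2*(-3))*(-17) = ((16129/65536)*(-3))*(-17) = -48387/65536*(-17) = 822579/65536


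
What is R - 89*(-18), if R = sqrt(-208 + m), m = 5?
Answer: 1602 + I*sqrt(203) ≈ 1602.0 + 14.248*I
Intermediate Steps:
R = I*sqrt(203) (R = sqrt(-208 + 5) = sqrt(-203) = I*sqrt(203) ≈ 14.248*I)
R - 89*(-18) = I*sqrt(203) - 89*(-18) = I*sqrt(203) + 1602 = 1602 + I*sqrt(203)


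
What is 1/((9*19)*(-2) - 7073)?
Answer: -1/7415 ≈ -0.00013486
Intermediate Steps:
1/((9*19)*(-2) - 7073) = 1/(171*(-2) - 7073) = 1/(-342 - 7073) = 1/(-7415) = -1/7415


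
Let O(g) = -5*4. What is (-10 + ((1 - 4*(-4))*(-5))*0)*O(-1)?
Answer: 200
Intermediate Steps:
O(g) = -20
(-10 + ((1 - 4*(-4))*(-5))*0)*O(-1) = (-10 + ((1 - 4*(-4))*(-5))*0)*(-20) = (-10 + ((1 + 16)*(-5))*0)*(-20) = (-10 + (17*(-5))*0)*(-20) = (-10 - 85*0)*(-20) = (-10 + 0)*(-20) = -10*(-20) = 200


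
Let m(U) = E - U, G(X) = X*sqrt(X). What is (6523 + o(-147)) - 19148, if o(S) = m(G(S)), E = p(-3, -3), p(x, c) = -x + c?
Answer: -12625 + 1029*I*sqrt(3) ≈ -12625.0 + 1782.3*I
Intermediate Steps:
p(x, c) = c - x
E = 0 (E = -3 - 1*(-3) = -3 + 3 = 0)
G(X) = X**(3/2)
m(U) = -U (m(U) = 0 - U = -U)
o(S) = -S**(3/2)
(6523 + o(-147)) - 19148 = (6523 - (-147)**(3/2)) - 19148 = (6523 - (-1029)*I*sqrt(3)) - 19148 = (6523 + 1029*I*sqrt(3)) - 19148 = -12625 + 1029*I*sqrt(3)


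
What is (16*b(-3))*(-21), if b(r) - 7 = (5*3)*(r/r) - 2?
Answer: -6720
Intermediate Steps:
b(r) = 20 (b(r) = 7 + ((5*3)*(r/r) - 2) = 7 + (15*1 - 2) = 7 + (15 - 2) = 7 + 13 = 20)
(16*b(-3))*(-21) = (16*20)*(-21) = 320*(-21) = -6720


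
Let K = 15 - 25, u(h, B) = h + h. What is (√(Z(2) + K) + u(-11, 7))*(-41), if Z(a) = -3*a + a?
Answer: 902 - 41*I*√14 ≈ 902.0 - 153.41*I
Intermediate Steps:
u(h, B) = 2*h
Z(a) = -2*a
K = -10
(√(Z(2) + K) + u(-11, 7))*(-41) = (√(-2*2 - 10) + 2*(-11))*(-41) = (√(-4 - 10) - 22)*(-41) = (√(-14) - 22)*(-41) = (I*√14 - 22)*(-41) = (-22 + I*√14)*(-41) = 902 - 41*I*√14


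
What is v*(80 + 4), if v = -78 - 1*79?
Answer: -13188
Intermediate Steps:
v = -157 (v = -78 - 79 = -157)
v*(80 + 4) = -157*(80 + 4) = -157*84 = -13188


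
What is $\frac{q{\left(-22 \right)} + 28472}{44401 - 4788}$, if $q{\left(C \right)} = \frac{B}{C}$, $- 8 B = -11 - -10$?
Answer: $\frac{5011071}{6971888} \approx 0.71875$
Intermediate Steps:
$B = \frac{1}{8}$ ($B = - \frac{-11 - -10}{8} = - \frac{-11 + 10}{8} = \left(- \frac{1}{8}\right) \left(-1\right) = \frac{1}{8} \approx 0.125$)
$q{\left(C \right)} = \frac{1}{8 C}$
$\frac{q{\left(-22 \right)} + 28472}{44401 - 4788} = \frac{\frac{1}{8 \left(-22\right)} + 28472}{44401 - 4788} = \frac{\frac{1}{8} \left(- \frac{1}{22}\right) + 28472}{39613} = \left(- \frac{1}{176} + 28472\right) \frac{1}{39613} = \frac{5011071}{176} \cdot \frac{1}{39613} = \frac{5011071}{6971888}$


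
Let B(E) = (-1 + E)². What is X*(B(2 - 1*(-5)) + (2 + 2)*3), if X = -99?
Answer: -4752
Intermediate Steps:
X*(B(2 - 1*(-5)) + (2 + 2)*3) = -99*((-1 + (2 - 1*(-5)))² + (2 + 2)*3) = -99*((-1 + (2 + 5))² + 4*3) = -99*((-1 + 7)² + 12) = -99*(6² + 12) = -99*(36 + 12) = -99*48 = -4752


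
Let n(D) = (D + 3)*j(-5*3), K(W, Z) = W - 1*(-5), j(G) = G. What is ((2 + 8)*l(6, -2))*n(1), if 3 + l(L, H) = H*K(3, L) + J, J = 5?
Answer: 8400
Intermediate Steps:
K(W, Z) = 5 + W (K(W, Z) = W + 5 = 5 + W)
n(D) = -45 - 15*D (n(D) = (D + 3)*(-5*3) = (3 + D)*(-15) = -45 - 15*D)
l(L, H) = 2 + 8*H (l(L, H) = -3 + (H*(5 + 3) + 5) = -3 + (H*8 + 5) = -3 + (8*H + 5) = -3 + (5 + 8*H) = 2 + 8*H)
((2 + 8)*l(6, -2))*n(1) = ((2 + 8)*(2 + 8*(-2)))*(-45 - 15*1) = (10*(2 - 16))*(-45 - 15) = (10*(-14))*(-60) = -140*(-60) = 8400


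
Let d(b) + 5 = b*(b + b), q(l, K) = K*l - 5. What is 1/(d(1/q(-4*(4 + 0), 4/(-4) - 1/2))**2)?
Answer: 130321/3250809 ≈ 0.040089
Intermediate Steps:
q(l, K) = -5 + K*l
d(b) = -5 + 2*b**2 (d(b) = -5 + b*(b + b) = -5 + b*(2*b) = -5 + 2*b**2)
1/(d(1/q(-4*(4 + 0), 4/(-4) - 1/2))**2) = 1/((-5 + 2*(1/(-5 + (4/(-4) - 1/2)*(-4*(4 + 0))))**2)**2) = 1/((-5 + 2*(1/(-5 + (4*(-1/4) - 1*1/2)*(-4*4)))**2)**2) = 1/((-5 + 2*(1/(-5 + (-1 - 1/2)*(-16)))**2)**2) = 1/((-5 + 2*(1/(-5 - 3/2*(-16)))**2)**2) = 1/((-5 + 2*(1/(-5 + 24))**2)**2) = 1/((-5 + 2*(1/19)**2)**2) = 1/((-5 + 2*(1/361))**2) = 1/((-5 + 2/361)**2) = 1/((-1803/361)**2) = 1/(3250809/130321) = 130321/3250809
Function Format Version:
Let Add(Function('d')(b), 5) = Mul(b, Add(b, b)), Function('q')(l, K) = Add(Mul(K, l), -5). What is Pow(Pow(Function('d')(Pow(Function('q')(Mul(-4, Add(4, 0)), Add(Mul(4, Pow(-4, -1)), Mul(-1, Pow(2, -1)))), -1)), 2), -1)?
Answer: Rational(130321, 3250809) ≈ 0.040089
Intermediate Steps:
Function('q')(l, K) = Add(-5, Mul(K, l))
Function('d')(b) = Add(-5, Mul(2, Pow(b, 2))) (Function('d')(b) = Add(-5, Mul(b, Add(b, b))) = Add(-5, Mul(b, Mul(2, b))) = Add(-5, Mul(2, Pow(b, 2))))
Pow(Pow(Function('d')(Pow(Function('q')(Mul(-4, Add(4, 0)), Add(Mul(4, Pow(-4, -1)), Mul(-1, Pow(2, -1)))), -1)), 2), -1) = Pow(Pow(Add(-5, Mul(2, Pow(Pow(Add(-5, Mul(Add(Mul(4, Pow(-4, -1)), Mul(-1, Pow(2, -1))), Mul(-4, Add(4, 0)))), -1), 2))), 2), -1) = Pow(Pow(Add(-5, Mul(2, Pow(Pow(Add(-5, Mul(Add(Mul(4, Rational(-1, 4)), Mul(-1, Rational(1, 2))), Mul(-4, 4))), -1), 2))), 2), -1) = Pow(Pow(Add(-5, Mul(2, Pow(Pow(Add(-5, Mul(Add(-1, Rational(-1, 2)), -16)), -1), 2))), 2), -1) = Pow(Pow(Add(-5, Mul(2, Pow(Pow(Add(-5, Mul(Rational(-3, 2), -16)), -1), 2))), 2), -1) = Pow(Pow(Add(-5, Mul(2, Pow(Pow(Add(-5, 24), -1), 2))), 2), -1) = Pow(Pow(Add(-5, Mul(2, Pow(Pow(19, -1), 2))), 2), -1) = Pow(Pow(Add(-5, Mul(2, Pow(Rational(1, 19), 2))), 2), -1) = Pow(Pow(Add(-5, Mul(2, Rational(1, 361))), 2), -1) = Pow(Pow(Add(-5, Rational(2, 361)), 2), -1) = Pow(Pow(Rational(-1803, 361), 2), -1) = Pow(Rational(3250809, 130321), -1) = Rational(130321, 3250809)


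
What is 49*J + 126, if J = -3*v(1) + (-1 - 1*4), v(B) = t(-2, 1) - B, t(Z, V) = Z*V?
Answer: 322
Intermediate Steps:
t(Z, V) = V*Z
v(B) = -2 - B (v(B) = 1*(-2) - B = -2 - B)
J = 4 (J = -3*(-2 - 1*1) + (-1 - 1*4) = -3*(-2 - 1) + (-1 - 4) = -3*(-3) - 5 = 9 - 5 = 4)
49*J + 126 = 49*4 + 126 = 196 + 126 = 322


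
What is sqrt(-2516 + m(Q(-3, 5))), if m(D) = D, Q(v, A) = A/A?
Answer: I*sqrt(2515) ≈ 50.15*I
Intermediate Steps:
Q(v, A) = 1
sqrt(-2516 + m(Q(-3, 5))) = sqrt(-2516 + 1) = sqrt(-2515) = I*sqrt(2515)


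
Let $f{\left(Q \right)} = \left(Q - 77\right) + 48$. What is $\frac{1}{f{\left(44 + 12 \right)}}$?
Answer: $\frac{1}{27} \approx 0.037037$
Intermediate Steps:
$f{\left(Q \right)} = -29 + Q$ ($f{\left(Q \right)} = \left(-77 + Q\right) + 48 = -29 + Q$)
$\frac{1}{f{\left(44 + 12 \right)}} = \frac{1}{-29 + \left(44 + 12\right)} = \frac{1}{-29 + 56} = \frac{1}{27}$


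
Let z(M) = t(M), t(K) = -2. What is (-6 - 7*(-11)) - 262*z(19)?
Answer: 595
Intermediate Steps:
z(M) = -2
(-6 - 7*(-11)) - 262*z(19) = (-6 - 7*(-11)) - 262*(-2) = (-6 + 77) + 524 = 71 + 524 = 595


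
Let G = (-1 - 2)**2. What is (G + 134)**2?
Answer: 20449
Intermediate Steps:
G = 9 (G = (-3)**2 = 9)
(G + 134)**2 = (9 + 134)**2 = 143**2 = 20449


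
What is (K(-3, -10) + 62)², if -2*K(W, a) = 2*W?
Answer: 4225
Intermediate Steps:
K(W, a) = -W
(K(-3, -10) + 62)² = (-1*(-3) + 62)² = (3 + 62)² = 65² = 4225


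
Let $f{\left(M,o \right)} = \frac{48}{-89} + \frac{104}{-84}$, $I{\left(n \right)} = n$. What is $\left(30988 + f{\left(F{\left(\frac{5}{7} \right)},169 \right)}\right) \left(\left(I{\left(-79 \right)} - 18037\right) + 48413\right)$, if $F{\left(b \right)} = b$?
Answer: $\frac{584865911750}{623} \approx 9.3879 \cdot 10^{8}$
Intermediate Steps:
$f{\left(M,o \right)} = - \frac{3322}{1869}$ ($f{\left(M,o \right)} = 48 \left(- \frac{1}{89}\right) + 104 \left(- \frac{1}{84}\right) = - \frac{48}{89} - \frac{26}{21} = - \frac{3322}{1869}$)
$\left(30988 + f{\left(F{\left(\frac{5}{7} \right)},169 \right)}\right) \left(\left(I{\left(-79 \right)} - 18037\right) + 48413\right) = \left(30988 - \frac{3322}{1869}\right) \left(\left(-79 - 18037\right) + 48413\right) = \frac{57913250 \left(-18116 + 48413\right)}{1869} = \frac{57913250}{1869} \cdot 30297 = \frac{584865911750}{623}$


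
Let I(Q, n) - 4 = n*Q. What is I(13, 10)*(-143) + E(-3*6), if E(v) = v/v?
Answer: -19161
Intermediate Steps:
E(v) = 1
I(Q, n) = 4 + Q*n (I(Q, n) = 4 + n*Q = 4 + Q*n)
I(13, 10)*(-143) + E(-3*6) = (4 + 13*10)*(-143) + 1 = (4 + 130)*(-143) + 1 = 134*(-143) + 1 = -19162 + 1 = -19161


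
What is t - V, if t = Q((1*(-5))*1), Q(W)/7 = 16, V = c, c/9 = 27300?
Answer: -245588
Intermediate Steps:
c = 245700 (c = 9*27300 = 245700)
V = 245700
Q(W) = 112 (Q(W) = 7*16 = 112)
t = 112
t - V = 112 - 1*245700 = 112 - 245700 = -245588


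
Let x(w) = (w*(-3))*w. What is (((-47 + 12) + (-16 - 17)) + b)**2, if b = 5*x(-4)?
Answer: 94864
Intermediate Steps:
x(w) = -3*w**2 (x(w) = (-3*w)*w = -3*w**2)
b = -240 (b = 5*(-3*(-4)**2) = 5*(-3*16) = 5*(-48) = -240)
(((-47 + 12) + (-16 - 17)) + b)**2 = (((-47 + 12) + (-16 - 17)) - 240)**2 = ((-35 - 33) - 240)**2 = (-68 - 240)**2 = (-308)**2 = 94864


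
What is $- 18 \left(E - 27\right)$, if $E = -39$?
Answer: $1188$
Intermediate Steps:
$- 18 \left(E - 27\right) = - 18 \left(-39 - 27\right) = \left(-18\right) \left(-66\right) = 1188$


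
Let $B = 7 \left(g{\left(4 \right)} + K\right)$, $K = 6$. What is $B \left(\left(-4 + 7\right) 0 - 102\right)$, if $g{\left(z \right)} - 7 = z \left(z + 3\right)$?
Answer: $-29274$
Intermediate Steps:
$g{\left(z \right)} = 7 + z \left(3 + z\right)$ ($g{\left(z \right)} = 7 + z \left(z + 3\right) = 7 + z \left(3 + z\right)$)
$B = 287$ ($B = 7 \left(\left(7 + 4^{2} + 3 \cdot 4\right) + 6\right) = 7 \left(\left(7 + 16 + 12\right) + 6\right) = 7 \left(35 + 6\right) = 7 \cdot 41 = 287$)
$B \left(\left(-4 + 7\right) 0 - 102\right) = 287 \left(\left(-4 + 7\right) 0 - 102\right) = 287 \left(3 \cdot 0 - 102\right) = 287 \left(0 - 102\right) = 287 \left(-102\right) = -29274$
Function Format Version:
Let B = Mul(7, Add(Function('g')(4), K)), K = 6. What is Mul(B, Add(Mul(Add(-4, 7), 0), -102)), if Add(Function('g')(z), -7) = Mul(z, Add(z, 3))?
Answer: -29274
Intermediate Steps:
Function('g')(z) = Add(7, Mul(z, Add(3, z))) (Function('g')(z) = Add(7, Mul(z, Add(z, 3))) = Add(7, Mul(z, Add(3, z))))
B = 287 (B = Mul(7, Add(Add(7, Pow(4, 2), Mul(3, 4)), 6)) = Mul(7, Add(Add(7, 16, 12), 6)) = Mul(7, Add(35, 6)) = Mul(7, 41) = 287)
Mul(B, Add(Mul(Add(-4, 7), 0), -102)) = Mul(287, Add(Mul(Add(-4, 7), 0), -102)) = Mul(287, Add(Mul(3, 0), -102)) = Mul(287, Add(0, -102)) = Mul(287, -102) = -29274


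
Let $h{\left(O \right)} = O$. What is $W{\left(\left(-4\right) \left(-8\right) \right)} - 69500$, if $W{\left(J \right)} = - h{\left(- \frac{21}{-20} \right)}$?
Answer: $- \frac{1390021}{20} \approx -69501.0$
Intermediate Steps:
$W{\left(J \right)} = - \frac{21}{20}$ ($W{\left(J \right)} = - \frac{-21}{-20} = - \frac{\left(-21\right) \left(-1\right)}{20} = \left(-1\right) \frac{21}{20} = - \frac{21}{20}$)
$W{\left(\left(-4\right) \left(-8\right) \right)} - 69500 = - \frac{21}{20} - 69500 = - \frac{1390021}{20}$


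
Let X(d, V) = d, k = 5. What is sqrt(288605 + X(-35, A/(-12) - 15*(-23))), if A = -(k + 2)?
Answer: sqrt(288570) ≈ 537.19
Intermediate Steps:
A = -7 (A = -(5 + 2) = -1*7 = -7)
sqrt(288605 + X(-35, A/(-12) - 15*(-23))) = sqrt(288605 - 35) = sqrt(288570)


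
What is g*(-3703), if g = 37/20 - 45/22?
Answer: 159229/220 ≈ 723.77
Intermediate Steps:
g = -43/220 (g = 37*(1/20) - 45*1/22 = 37/20 - 45/22 = -43/220 ≈ -0.19545)
g*(-3703) = -43/220*(-3703) = 159229/220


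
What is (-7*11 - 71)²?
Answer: 21904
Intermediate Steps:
(-7*11 - 71)² = (-77 - 71)² = (-148)² = 21904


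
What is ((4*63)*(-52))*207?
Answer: -2712528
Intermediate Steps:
((4*63)*(-52))*207 = (252*(-52))*207 = -13104*207 = -2712528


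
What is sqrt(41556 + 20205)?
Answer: sqrt(61761) ≈ 248.52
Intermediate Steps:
sqrt(41556 + 20205) = sqrt(61761)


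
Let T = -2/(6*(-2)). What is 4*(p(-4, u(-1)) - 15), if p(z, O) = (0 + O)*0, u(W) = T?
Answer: -60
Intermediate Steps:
T = ⅙ (T = -2/(-12) = -2*(-1/12) = ⅙ ≈ 0.16667)
u(W) = ⅙
p(z, O) = 0 (p(z, O) = O*0 = 0)
4*(p(-4, u(-1)) - 15) = 4*(0 - 15) = 4*(-15) = -60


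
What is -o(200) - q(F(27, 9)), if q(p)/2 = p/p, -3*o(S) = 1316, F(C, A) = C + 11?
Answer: 1310/3 ≈ 436.67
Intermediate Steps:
F(C, A) = 11 + C
o(S) = -1316/3 (o(S) = -⅓*1316 = -1316/3)
q(p) = 2 (q(p) = 2*(p/p) = 2*1 = 2)
-o(200) - q(F(27, 9)) = -1*(-1316/3) - 1*2 = 1316/3 - 2 = 1310/3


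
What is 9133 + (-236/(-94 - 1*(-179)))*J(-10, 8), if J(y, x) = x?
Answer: 774417/85 ≈ 9110.8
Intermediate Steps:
9133 + (-236/(-94 - 1*(-179)))*J(-10, 8) = 9133 - 236/(-94 - 1*(-179))*8 = 9133 - 236/(-94 + 179)*8 = 9133 - 236/85*8 = 9133 - 1888/85 = 774417/85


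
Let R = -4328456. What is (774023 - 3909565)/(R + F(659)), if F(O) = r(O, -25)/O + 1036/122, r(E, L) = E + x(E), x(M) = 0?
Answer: 191268062/264035237 ≈ 0.72440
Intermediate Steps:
r(E, L) = E (r(E, L) = E + 0 = E)
F(O) = 579/61 (F(O) = O/O + 1036/122 = 1 + 1036*(1/122) = 1 + 518/61 = 579/61)
(774023 - 3909565)/(R + F(659)) = (774023 - 3909565)/(-4328456 + 579/61) = -3135542/(-264035237/61) = -3135542*(-61/264035237) = 191268062/264035237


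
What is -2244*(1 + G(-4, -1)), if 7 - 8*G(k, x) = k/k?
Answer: -3927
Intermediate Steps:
G(k, x) = ¾ (G(k, x) = 7/8 - k/(8*k) = 7/8 - ⅛*1 = 7/8 - ⅛ = ¾)
-2244*(1 + G(-4, -1)) = -2244*(1 + ¾) = -2244*7/4 = -561*7 = -3927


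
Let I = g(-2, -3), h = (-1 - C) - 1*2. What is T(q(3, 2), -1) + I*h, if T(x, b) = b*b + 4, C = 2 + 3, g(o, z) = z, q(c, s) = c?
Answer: 29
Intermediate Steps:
C = 5
T(x, b) = 4 + b² (T(x, b) = b² + 4 = 4 + b²)
h = -8 (h = (-1 - 1*5) - 1*2 = (-1 - 5) - 2 = -6 - 2 = -8)
I = -3
T(q(3, 2), -1) + I*h = (4 + (-1)²) - 3*(-8) = (4 + 1) + 24 = 5 + 24 = 29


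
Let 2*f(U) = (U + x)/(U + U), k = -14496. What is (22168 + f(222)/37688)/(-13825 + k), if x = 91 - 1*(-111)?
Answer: -92736901877/118477165128 ≈ -0.78274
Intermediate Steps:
x = 202 (x = 91 + 111 = 202)
f(U) = (202 + U)/(4*U) (f(U) = ((U + 202)/(U + U))/2 = ((202 + U)/((2*U)))/2 = ((202 + U)*(1/(2*U)))/2 = ((202 + U)/(2*U))/2 = (202 + U)/(4*U))
(22168 + f(222)/37688)/(-13825 + k) = (22168 + ((1/4)*(202 + 222)/222)/37688)/(-13825 - 14496) = (22168 + ((1/4)*(1/222)*424)*(1/37688))/(-28321) = (22168 + (53/111)*(1/37688))*(-1/28321) = (22168 + 53/4183368)*(-1/28321) = (92736901877/4183368)*(-1/28321) = -92736901877/118477165128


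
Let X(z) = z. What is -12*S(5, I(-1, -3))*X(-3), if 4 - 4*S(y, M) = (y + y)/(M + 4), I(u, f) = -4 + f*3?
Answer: 46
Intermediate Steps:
I(u, f) = -4 + 3*f
S(y, M) = 1 - y/(2*(4 + M)) (S(y, M) = 1 - (y + y)/(4*(M + 4)) = 1 - 2*y/(4*(4 + M)) = 1 - y/(2*(4 + M)))
-12*S(5, I(-1, -3))*X(-3) = -12*(4 + (-4 + 3*(-3)) - ½*5)/(4 + (-4 + 3*(-3)))*(-3) = -12*(4 + (-4 - 9) - 5/2)/(4 + (-4 - 9))*(-3) = -12*(4 - 13 - 5/2)/(4 - 13)*(-3) = -12*-23/2/(-9)*(-3) = -12*(-⅑*(-23/2))*(-3) = -46*(-3)/3 = -12*(-23/6) = 46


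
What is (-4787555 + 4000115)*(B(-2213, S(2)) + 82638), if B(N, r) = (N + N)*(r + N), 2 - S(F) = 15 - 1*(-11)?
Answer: -7861485984000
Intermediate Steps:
S(F) = -24 (S(F) = 2 - (15 - 1*(-11)) = 2 - (15 + 11) = 2 - 1*26 = 2 - 26 = -24)
B(N, r) = 2*N*(N + r) (B(N, r) = (2*N)*(N + r) = 2*N*(N + r))
(-4787555 + 4000115)*(B(-2213, S(2)) + 82638) = (-4787555 + 4000115)*(2*(-2213)*(-2213 - 24) + 82638) = -787440*(2*(-2213)*(-2237) + 82638) = -787440*(9900962 + 82638) = -787440*9983600 = -7861485984000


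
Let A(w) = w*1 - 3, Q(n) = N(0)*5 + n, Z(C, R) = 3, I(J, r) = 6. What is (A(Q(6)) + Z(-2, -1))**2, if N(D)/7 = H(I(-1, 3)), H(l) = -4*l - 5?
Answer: 1018081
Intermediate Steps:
H(l) = -5 - 4*l
N(D) = -203 (N(D) = 7*(-5 - 4*6) = 7*(-5 - 24) = 7*(-29) = -203)
Q(n) = -1015 + n (Q(n) = -203*5 + n = -1015 + n)
A(w) = -3 + w (A(w) = w - 3 = -3 + w)
(A(Q(6)) + Z(-2, -1))**2 = ((-3 + (-1015 + 6)) + 3)**2 = ((-3 - 1009) + 3)**2 = (-1012 + 3)**2 = (-1009)**2 = 1018081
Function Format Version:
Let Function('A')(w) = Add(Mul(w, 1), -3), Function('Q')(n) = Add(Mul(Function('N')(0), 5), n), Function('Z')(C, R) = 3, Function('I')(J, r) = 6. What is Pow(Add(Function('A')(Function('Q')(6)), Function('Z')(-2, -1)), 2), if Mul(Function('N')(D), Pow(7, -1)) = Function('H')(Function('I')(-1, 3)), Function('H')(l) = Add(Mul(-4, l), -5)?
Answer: 1018081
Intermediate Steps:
Function('H')(l) = Add(-5, Mul(-4, l))
Function('N')(D) = -203 (Function('N')(D) = Mul(7, Add(-5, Mul(-4, 6))) = Mul(7, Add(-5, -24)) = Mul(7, -29) = -203)
Function('Q')(n) = Add(-1015, n) (Function('Q')(n) = Add(Mul(-203, 5), n) = Add(-1015, n))
Function('A')(w) = Add(-3, w) (Function('A')(w) = Add(w, -3) = Add(-3, w))
Pow(Add(Function('A')(Function('Q')(6)), Function('Z')(-2, -1)), 2) = Pow(Add(Add(-3, Add(-1015, 6)), 3), 2) = Pow(Add(Add(-3, -1009), 3), 2) = Pow(Add(-1012, 3), 2) = Pow(-1009, 2) = 1018081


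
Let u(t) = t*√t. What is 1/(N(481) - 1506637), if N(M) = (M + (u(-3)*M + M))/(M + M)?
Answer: -669616/1008867571779 + 2*I*√3/3026602715337 ≈ -6.6373e-7 + 1.1446e-12*I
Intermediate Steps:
u(t) = t^(3/2)
N(M) = (2*M - 3*I*M*√3)/(2*M) (N(M) = (M + ((-3)^(3/2)*M + M))/(M + M) = (M + ((-3*I*√3)*M + M))/((2*M)) = (M + (-3*I*M*√3 + M))*(1/(2*M)) = (M + (M - 3*I*M*√3))*(1/(2*M)) = (2*M - 3*I*M*√3)*(1/(2*M)) = (2*M - 3*I*M*√3)/(2*M))
1/(N(481) - 1506637) = 1/((1 - 3*I*√3/2) - 1506637) = 1/(-1506636 - 3*I*√3/2)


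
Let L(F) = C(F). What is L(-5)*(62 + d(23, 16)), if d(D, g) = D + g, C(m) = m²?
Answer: 2525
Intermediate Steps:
L(F) = F²
L(-5)*(62 + d(23, 16)) = (-5)²*(62 + (23 + 16)) = 25*(62 + 39) = 25*101 = 2525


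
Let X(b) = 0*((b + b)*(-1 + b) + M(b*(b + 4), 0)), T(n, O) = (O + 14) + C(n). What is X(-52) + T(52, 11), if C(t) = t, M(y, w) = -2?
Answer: 77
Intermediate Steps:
T(n, O) = 14 + O + n (T(n, O) = (O + 14) + n = (14 + O) + n = 14 + O + n)
X(b) = 0 (X(b) = 0*((b + b)*(-1 + b) - 2) = 0*((2*b)*(-1 + b) - 2) = 0*(2*b*(-1 + b) - 2) = 0*(-2 + 2*b*(-1 + b)) = 0)
X(-52) + T(52, 11) = 0 + (14 + 11 + 52) = 0 + 77 = 77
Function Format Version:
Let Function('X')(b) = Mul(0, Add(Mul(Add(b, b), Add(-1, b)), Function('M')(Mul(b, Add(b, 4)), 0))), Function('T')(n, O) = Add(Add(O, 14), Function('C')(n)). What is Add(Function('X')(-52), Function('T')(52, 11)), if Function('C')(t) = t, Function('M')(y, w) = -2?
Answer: 77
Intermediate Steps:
Function('T')(n, O) = Add(14, O, n) (Function('T')(n, O) = Add(Add(O, 14), n) = Add(Add(14, O), n) = Add(14, O, n))
Function('X')(b) = 0 (Function('X')(b) = Mul(0, Add(Mul(Add(b, b), Add(-1, b)), -2)) = Mul(0, Add(Mul(Mul(2, b), Add(-1, b)), -2)) = Mul(0, Add(Mul(2, b, Add(-1, b)), -2)) = Mul(0, Add(-2, Mul(2, b, Add(-1, b)))) = 0)
Add(Function('X')(-52), Function('T')(52, 11)) = Add(0, Add(14, 11, 52)) = Add(0, 77) = 77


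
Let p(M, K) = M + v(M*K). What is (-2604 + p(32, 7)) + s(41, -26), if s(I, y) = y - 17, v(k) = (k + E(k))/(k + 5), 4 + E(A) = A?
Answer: -598391/229 ≈ -2613.1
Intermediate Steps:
E(A) = -4 + A
v(k) = (-4 + 2*k)/(5 + k) (v(k) = (k + (-4 + k))/(k + 5) = (-4 + 2*k)/(5 + k))
p(M, K) = M + 2*(-2 + K*M)/(5 + K*M) (p(M, K) = M + 2*(-2 + M*K)/(5 + M*K) = M + 2*(-2 + K*M)/(5 + K*M))
s(I, y) = -17 + y
(-2604 + p(32, 7)) + s(41, -26) = (-2604 + (-4 + 32*(5 + 7*32) + 2*7*32)/(5 + 7*32)) + (-17 - 26) = (-2604 + (-4 + 32*(5 + 224) + 448)/(5 + 224)) - 43 = (-2604 + (-4 + 32*229 + 448)/229) - 43 = (-2604 + (-4 + 7328 + 448)/229) - 43 = (-2604 + (1/229)*7772) - 43 = (-2604 + 7772/229) - 43 = -588544/229 - 43 = -598391/229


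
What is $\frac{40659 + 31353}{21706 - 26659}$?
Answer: $- \frac{24004}{1651} \approx -14.539$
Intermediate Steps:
$\frac{40659 + 31353}{21706 - 26659} = \frac{72012}{-4953} = 72012 \left(- \frac{1}{4953}\right) = - \frac{24004}{1651}$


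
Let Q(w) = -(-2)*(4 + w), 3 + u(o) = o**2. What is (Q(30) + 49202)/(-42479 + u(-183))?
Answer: -49270/8993 ≈ -5.4787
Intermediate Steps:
u(o) = -3 + o**2
Q(w) = 8 + 2*w (Q(w) = -(-8 - 2*w) = 8 + 2*w)
(Q(30) + 49202)/(-42479 + u(-183)) = ((8 + 2*30) + 49202)/(-42479 + (-3 + (-183)**2)) = ((8 + 60) + 49202)/(-42479 + (-3 + 33489)) = (68 + 49202)/(-42479 + 33486) = 49270/(-8993) = 49270*(-1/8993) = -49270/8993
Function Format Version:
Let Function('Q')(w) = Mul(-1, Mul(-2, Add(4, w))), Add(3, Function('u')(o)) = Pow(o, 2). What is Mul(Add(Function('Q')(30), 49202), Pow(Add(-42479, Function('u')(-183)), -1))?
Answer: Rational(-49270, 8993) ≈ -5.4787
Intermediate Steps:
Function('u')(o) = Add(-3, Pow(o, 2))
Function('Q')(w) = Add(8, Mul(2, w)) (Function('Q')(w) = Mul(-1, Add(-8, Mul(-2, w))) = Add(8, Mul(2, w)))
Mul(Add(Function('Q')(30), 49202), Pow(Add(-42479, Function('u')(-183)), -1)) = Mul(Add(Add(8, Mul(2, 30)), 49202), Pow(Add(-42479, Add(-3, Pow(-183, 2))), -1)) = Mul(Add(Add(8, 60), 49202), Pow(Add(-42479, Add(-3, 33489)), -1)) = Mul(Add(68, 49202), Pow(Add(-42479, 33486), -1)) = Mul(49270, Pow(-8993, -1)) = Mul(49270, Rational(-1, 8993)) = Rational(-49270, 8993)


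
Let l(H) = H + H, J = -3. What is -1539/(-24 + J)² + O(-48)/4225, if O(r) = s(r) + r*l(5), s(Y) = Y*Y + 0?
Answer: -63859/38025 ≈ -1.6794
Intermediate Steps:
s(Y) = Y² (s(Y) = Y² + 0 = Y²)
l(H) = 2*H
O(r) = r² + 10*r (O(r) = r² + r*(2*5) = r² + r*10 = r² + 10*r)
-1539/(-24 + J)² + O(-48)/4225 = -1539/(-24 - 3)² - 48*(10 - 48)/4225 = -1539/((-27)²) - 48*(-38)*(1/4225) = -1539/729 + 1824*(1/4225) = -1539*1/729 + 1824/4225 = -19/9 + 1824/4225 = -63859/38025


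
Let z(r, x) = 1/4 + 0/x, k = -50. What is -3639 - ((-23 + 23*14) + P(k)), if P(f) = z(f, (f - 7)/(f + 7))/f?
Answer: -787599/200 ≈ -3938.0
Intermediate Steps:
z(r, x) = ¼ (z(r, x) = 1*(¼) + 0 = ¼ + 0 = ¼)
P(f) = 1/(4*f)
-3639 - ((-23 + 23*14) + P(k)) = -3639 - ((-23 + 23*14) + (¼)/(-50)) = -3639 - ((-23 + 322) + (¼)*(-1/50)) = -3639 - (299 - 1/200) = -3639 - 1*59799/200 = -3639 - 59799/200 = -787599/200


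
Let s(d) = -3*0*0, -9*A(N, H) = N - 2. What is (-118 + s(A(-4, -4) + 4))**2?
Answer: 13924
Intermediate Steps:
A(N, H) = 2/9 - N/9 (A(N, H) = -(N - 2)/9 = -(-2 + N)/9 = 2/9 - N/9)
s(d) = 0 (s(d) = 0*0 = 0)
(-118 + s(A(-4, -4) + 4))**2 = (-118 + 0)**2 = (-118)**2 = 13924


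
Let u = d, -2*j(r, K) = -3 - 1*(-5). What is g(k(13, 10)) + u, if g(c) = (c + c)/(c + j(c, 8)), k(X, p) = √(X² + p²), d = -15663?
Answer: -2098573/134 + √269/134 ≈ -15661.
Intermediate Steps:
j(r, K) = -1 (j(r, K) = -(-3 - 1*(-5))/2 = -(-3 + 5)/2 = -½*2 = -1)
u = -15663
g(c) = 2*c/(-1 + c) (g(c) = (c + c)/(c - 1) = (2*c)/(-1 + c) = 2*c/(-1 + c))
g(k(13, 10)) + u = 2*√(13² + 10²)/(-1 + √(13² + 10²)) - 15663 = 2*√(169 + 100)/(-1 + √(169 + 100)) - 15663 = 2*√269/(-1 + √269) - 15663 = -15663 + 2*√269/(-1 + √269)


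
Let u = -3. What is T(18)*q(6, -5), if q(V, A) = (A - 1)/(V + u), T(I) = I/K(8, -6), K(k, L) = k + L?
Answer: -18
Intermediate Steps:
K(k, L) = L + k
T(I) = I/2 (T(I) = I/(-6 + 8) = I/2)
q(V, A) = (-1 + A)/(-3 + V) (q(V, A) = (A - 1)/(V - 3) = (-1 + A)/(-3 + V))
T(18)*q(6, -5) = ((½)*18)*((-1 - 5)/(-3 + 6)) = 9*(-6/3) = 9*((⅓)*(-6)) = 9*(-2) = -18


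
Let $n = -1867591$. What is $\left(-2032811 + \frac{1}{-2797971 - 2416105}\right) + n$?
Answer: $- \frac{20336992458553}{5214076} \approx -3.9004 \cdot 10^{6}$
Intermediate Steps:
$\left(-2032811 + \frac{1}{-2797971 - 2416105}\right) + n = \left(-2032811 + \frac{1}{-2797971 - 2416105}\right) - 1867591 = \left(-2032811 + \frac{1}{-5214076}\right) - 1867591 = \left(-2032811 - \frac{1}{5214076}\right) - 1867591 = - \frac{10599231047637}{5214076} - 1867591 = - \frac{20336992458553}{5214076}$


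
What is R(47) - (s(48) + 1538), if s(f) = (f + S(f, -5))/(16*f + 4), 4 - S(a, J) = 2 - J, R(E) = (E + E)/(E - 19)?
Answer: -8293525/5404 ≈ -1534.7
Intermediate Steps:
R(E) = 2*E/(-19 + E) (R(E) = (2*E)/(-19 + E) = 2*E/(-19 + E))
S(a, J) = 2 + J (S(a, J) = 4 - (2 - J) = 4 + (-2 + J) = 2 + J)
s(f) = (-3 + f)/(4 + 16*f) (s(f) = (f + (2 - 5))/(16*f + 4) = (f - 3)/(4 + 16*f) = (-3 + f)/(4 + 16*f))
R(47) - (s(48) + 1538) = 2*47/(-19 + 47) - ((-3 + 48)/(4*(1 + 4*48)) + 1538) = 2*47/28 - ((¼)*45/(1 + 192) + 1538) = 2*47*(1/28) - ((¼)*45/193 + 1538) = 47/14 - ((¼)*(1/193)*45 + 1538) = 47/14 - (45/772 + 1538) = 47/14 - 1*1187381/772 = 47/14 - 1187381/772 = -8293525/5404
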